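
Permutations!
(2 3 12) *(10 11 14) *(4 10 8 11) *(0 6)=(0 6)(2 3 12)(4 10)(8 11 14)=[6, 1, 3, 12, 10, 5, 0, 7, 11, 9, 4, 14, 2, 13, 8]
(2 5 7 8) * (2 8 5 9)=(2 9)(5 7)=[0, 1, 9, 3, 4, 7, 6, 5, 8, 2]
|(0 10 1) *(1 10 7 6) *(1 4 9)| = 6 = |(10)(0 7 6 4 9 1)|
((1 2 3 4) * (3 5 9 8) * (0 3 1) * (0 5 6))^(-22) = (0 8 3 1 4 2 5 6 9)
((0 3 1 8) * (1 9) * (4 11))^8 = ((0 3 9 1 8)(4 11))^8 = (11)(0 1 3 8 9)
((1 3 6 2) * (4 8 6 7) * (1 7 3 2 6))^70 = (8)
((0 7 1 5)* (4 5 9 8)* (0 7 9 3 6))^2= (0 8 5 1 6 9 4 7 3)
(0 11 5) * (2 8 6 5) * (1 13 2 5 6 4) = (0 11 5)(1 13 2 8 4) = [11, 13, 8, 3, 1, 0, 6, 7, 4, 9, 10, 5, 12, 2]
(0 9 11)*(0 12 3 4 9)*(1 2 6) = (1 2 6)(3 4 9 11 12) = [0, 2, 6, 4, 9, 5, 1, 7, 8, 11, 10, 12, 3]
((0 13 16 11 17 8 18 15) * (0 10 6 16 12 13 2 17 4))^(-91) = (0 16 15 17 4 6 18 2 11 10 8)(12 13)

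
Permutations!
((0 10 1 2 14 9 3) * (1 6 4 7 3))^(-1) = ((0 10 6 4 7 3)(1 2 14 9))^(-1) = (0 3 7 4 6 10)(1 9 14 2)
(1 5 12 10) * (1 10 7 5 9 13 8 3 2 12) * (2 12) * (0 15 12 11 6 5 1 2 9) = (0 15 12 7 1)(2 9 13 8 3 11 6 5) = [15, 0, 9, 11, 4, 2, 5, 1, 3, 13, 10, 6, 7, 8, 14, 12]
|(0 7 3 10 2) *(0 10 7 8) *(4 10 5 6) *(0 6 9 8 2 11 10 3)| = |(0 2 5 9 8 6 4 3 7)(10 11)| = 18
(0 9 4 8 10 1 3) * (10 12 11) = (0 9 4 8 12 11 10 1 3) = [9, 3, 2, 0, 8, 5, 6, 7, 12, 4, 1, 10, 11]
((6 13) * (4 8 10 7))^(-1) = (4 7 10 8)(6 13)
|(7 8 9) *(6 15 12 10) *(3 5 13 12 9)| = 10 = |(3 5 13 12 10 6 15 9 7 8)|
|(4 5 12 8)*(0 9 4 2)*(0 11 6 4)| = 14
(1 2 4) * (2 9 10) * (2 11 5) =(1 9 10 11 5 2 4) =[0, 9, 4, 3, 1, 2, 6, 7, 8, 10, 11, 5]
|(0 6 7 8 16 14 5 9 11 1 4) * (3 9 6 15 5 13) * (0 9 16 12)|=28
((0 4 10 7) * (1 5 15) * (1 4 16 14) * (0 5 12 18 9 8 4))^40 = ((0 16 14 1 12 18 9 8 4 10 7 5 15))^40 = (0 16 14 1 12 18 9 8 4 10 7 5 15)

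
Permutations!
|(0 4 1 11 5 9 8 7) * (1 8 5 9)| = 4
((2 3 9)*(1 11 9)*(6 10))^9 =(1 3 2 9 11)(6 10)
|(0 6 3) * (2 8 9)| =|(0 6 3)(2 8 9)| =3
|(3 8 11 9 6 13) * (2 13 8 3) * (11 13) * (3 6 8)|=10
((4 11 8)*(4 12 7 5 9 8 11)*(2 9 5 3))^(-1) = (2 3 7 12 8 9)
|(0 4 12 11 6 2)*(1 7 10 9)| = |(0 4 12 11 6 2)(1 7 10 9)| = 12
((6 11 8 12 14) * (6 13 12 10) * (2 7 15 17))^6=((2 7 15 17)(6 11 8 10)(12 14 13))^6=(2 15)(6 8)(7 17)(10 11)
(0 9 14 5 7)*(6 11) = [9, 1, 2, 3, 4, 7, 11, 0, 8, 14, 10, 6, 12, 13, 5] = (0 9 14 5 7)(6 11)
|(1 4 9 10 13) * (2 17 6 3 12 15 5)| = |(1 4 9 10 13)(2 17 6 3 12 15 5)| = 35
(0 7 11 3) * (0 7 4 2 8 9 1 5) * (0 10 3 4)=(1 5 10 3 7 11 4 2 8 9)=[0, 5, 8, 7, 2, 10, 6, 11, 9, 1, 3, 4]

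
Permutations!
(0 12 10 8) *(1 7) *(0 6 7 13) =(0 12 10 8 6 7 1 13) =[12, 13, 2, 3, 4, 5, 7, 1, 6, 9, 8, 11, 10, 0]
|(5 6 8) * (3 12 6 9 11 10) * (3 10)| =7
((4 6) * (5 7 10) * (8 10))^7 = (4 6)(5 10 8 7)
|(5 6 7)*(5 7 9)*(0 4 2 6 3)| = 7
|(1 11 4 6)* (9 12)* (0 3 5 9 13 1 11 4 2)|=11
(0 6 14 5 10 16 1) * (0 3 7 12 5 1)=[6, 3, 2, 7, 4, 10, 14, 12, 8, 9, 16, 11, 5, 13, 1, 15, 0]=(0 6 14 1 3 7 12 5 10 16)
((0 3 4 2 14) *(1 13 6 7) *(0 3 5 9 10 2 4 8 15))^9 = (15)(1 13 6 7)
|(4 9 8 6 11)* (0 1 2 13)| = |(0 1 2 13)(4 9 8 6 11)| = 20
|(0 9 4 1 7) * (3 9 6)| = |(0 6 3 9 4 1 7)| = 7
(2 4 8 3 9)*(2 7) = (2 4 8 3 9 7) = [0, 1, 4, 9, 8, 5, 6, 2, 3, 7]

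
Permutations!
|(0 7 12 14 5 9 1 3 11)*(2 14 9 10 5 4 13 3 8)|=|(0 7 12 9 1 8 2 14 4 13 3 11)(5 10)|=12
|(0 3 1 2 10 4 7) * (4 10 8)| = 7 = |(10)(0 3 1 2 8 4 7)|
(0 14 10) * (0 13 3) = [14, 1, 2, 0, 4, 5, 6, 7, 8, 9, 13, 11, 12, 3, 10] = (0 14 10 13 3)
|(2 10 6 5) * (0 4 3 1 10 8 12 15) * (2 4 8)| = 12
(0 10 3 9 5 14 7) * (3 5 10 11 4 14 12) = [11, 1, 2, 9, 14, 12, 6, 0, 8, 10, 5, 4, 3, 13, 7] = (0 11 4 14 7)(3 9 10 5 12)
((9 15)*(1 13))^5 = ((1 13)(9 15))^5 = (1 13)(9 15)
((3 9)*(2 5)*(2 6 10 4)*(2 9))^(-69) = ((2 5 6 10 4 9 3))^(-69) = (2 5 6 10 4 9 3)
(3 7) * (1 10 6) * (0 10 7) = (0 10 6 1 7 3) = [10, 7, 2, 0, 4, 5, 1, 3, 8, 9, 6]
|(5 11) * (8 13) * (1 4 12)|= 6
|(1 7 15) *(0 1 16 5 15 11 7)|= 6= |(0 1)(5 15 16)(7 11)|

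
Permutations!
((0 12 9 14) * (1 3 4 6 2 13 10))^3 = ((0 12 9 14)(1 3 4 6 2 13 10))^3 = (0 14 9 12)(1 6 10 4 13 3 2)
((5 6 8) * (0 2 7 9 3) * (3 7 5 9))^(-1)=(0 3 7 9 8 6 5 2)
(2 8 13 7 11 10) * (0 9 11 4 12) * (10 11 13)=(0 9 13 7 4 12)(2 8 10)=[9, 1, 8, 3, 12, 5, 6, 4, 10, 13, 2, 11, 0, 7]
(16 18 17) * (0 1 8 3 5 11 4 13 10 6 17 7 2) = (0 1 8 3 5 11 4 13 10 6 17 16 18 7 2) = [1, 8, 0, 5, 13, 11, 17, 2, 3, 9, 6, 4, 12, 10, 14, 15, 18, 16, 7]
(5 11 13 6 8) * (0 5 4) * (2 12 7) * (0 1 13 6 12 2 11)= (0 5)(1 13 12 7 11 6 8 4)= [5, 13, 2, 3, 1, 0, 8, 11, 4, 9, 10, 6, 7, 12]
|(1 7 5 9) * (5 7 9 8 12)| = 6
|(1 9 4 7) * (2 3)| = |(1 9 4 7)(2 3)| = 4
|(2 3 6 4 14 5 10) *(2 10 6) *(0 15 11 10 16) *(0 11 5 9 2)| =|(0 15 5 6 4 14 9 2 3)(10 16 11)| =9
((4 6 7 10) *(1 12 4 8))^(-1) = (1 8 10 7 6 4 12)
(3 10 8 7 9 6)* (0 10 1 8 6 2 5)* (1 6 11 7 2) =(0 10 11 7 9 1 8 2 5)(3 6) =[10, 8, 5, 6, 4, 0, 3, 9, 2, 1, 11, 7]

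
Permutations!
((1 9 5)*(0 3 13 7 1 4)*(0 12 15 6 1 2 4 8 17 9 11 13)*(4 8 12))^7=((0 3)(1 11 13 7 2 8 17 9 5 12 15 6))^7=(0 3)(1 9 13 12 2 6 17 11 5 7 15 8)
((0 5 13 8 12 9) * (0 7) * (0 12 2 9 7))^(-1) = (0 9 2 8 13 5)(7 12)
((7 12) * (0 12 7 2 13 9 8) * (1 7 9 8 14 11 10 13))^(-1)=(0 8 13 10 11 14 9 7 1 2 12)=((0 12 2 1 7 9 14 11 10 13 8))^(-1)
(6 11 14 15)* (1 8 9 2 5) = (1 8 9 2 5)(6 11 14 15) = [0, 8, 5, 3, 4, 1, 11, 7, 9, 2, 10, 14, 12, 13, 15, 6]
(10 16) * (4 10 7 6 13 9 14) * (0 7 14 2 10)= (0 7 6 13 9 2 10 16 14 4)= [7, 1, 10, 3, 0, 5, 13, 6, 8, 2, 16, 11, 12, 9, 4, 15, 14]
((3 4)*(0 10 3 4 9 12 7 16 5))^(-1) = ((0 10 3 9 12 7 16 5))^(-1) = (0 5 16 7 12 9 3 10)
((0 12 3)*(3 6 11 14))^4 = ((0 12 6 11 14 3))^4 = (0 14 6)(3 11 12)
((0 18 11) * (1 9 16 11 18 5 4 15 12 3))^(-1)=(18)(0 11 16 9 1 3 12 15 4 5)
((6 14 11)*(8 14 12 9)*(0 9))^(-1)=(0 12 6 11 14 8 9)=((0 9 8 14 11 6 12))^(-1)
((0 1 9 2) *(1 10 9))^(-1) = ((0 10 9 2))^(-1) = (0 2 9 10)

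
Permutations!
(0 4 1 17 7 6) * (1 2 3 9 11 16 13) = (0 4 2 3 9 11 16 13 1 17 7 6) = [4, 17, 3, 9, 2, 5, 0, 6, 8, 11, 10, 16, 12, 1, 14, 15, 13, 7]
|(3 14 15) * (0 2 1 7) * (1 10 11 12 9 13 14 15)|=|(0 2 10 11 12 9 13 14 1 7)(3 15)|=10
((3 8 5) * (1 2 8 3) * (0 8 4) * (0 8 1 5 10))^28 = (0 8 2)(1 10 4)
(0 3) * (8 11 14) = (0 3)(8 11 14) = [3, 1, 2, 0, 4, 5, 6, 7, 11, 9, 10, 14, 12, 13, 8]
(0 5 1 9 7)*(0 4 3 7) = [5, 9, 2, 7, 3, 1, 6, 4, 8, 0] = (0 5 1 9)(3 7 4)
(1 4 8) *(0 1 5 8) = (0 1 4)(5 8) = [1, 4, 2, 3, 0, 8, 6, 7, 5]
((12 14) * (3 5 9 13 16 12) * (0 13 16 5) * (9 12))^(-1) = ((0 13 5 12 14 3)(9 16))^(-1) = (0 3 14 12 5 13)(9 16)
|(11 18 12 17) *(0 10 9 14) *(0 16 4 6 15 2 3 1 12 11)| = |(0 10 9 14 16 4 6 15 2 3 1 12 17)(11 18)| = 26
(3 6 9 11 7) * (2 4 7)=(2 4 7 3 6 9 11)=[0, 1, 4, 6, 7, 5, 9, 3, 8, 11, 10, 2]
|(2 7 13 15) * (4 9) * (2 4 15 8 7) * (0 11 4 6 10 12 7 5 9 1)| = |(0 11 4 1)(5 9 15 6 10 12 7 13 8)| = 36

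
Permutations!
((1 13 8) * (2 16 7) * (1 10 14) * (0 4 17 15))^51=(0 15 17 4)(1 13 8 10 14)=((0 4 17 15)(1 13 8 10 14)(2 16 7))^51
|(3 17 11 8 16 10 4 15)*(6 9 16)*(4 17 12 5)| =|(3 12 5 4 15)(6 9 16 10 17 11 8)| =35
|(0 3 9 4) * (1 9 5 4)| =4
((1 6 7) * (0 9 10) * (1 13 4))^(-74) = (0 9 10)(1 6 7 13 4)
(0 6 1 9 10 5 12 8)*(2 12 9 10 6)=[2, 10, 12, 3, 4, 9, 1, 7, 0, 6, 5, 11, 8]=(0 2 12 8)(1 10 5 9 6)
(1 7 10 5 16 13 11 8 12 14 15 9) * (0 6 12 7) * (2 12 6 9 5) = (0 9 1)(2 12 14 15 5 16 13 11 8 7 10) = [9, 0, 12, 3, 4, 16, 6, 10, 7, 1, 2, 8, 14, 11, 15, 5, 13]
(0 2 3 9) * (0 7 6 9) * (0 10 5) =(0 2 3 10 5)(6 9 7) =[2, 1, 3, 10, 4, 0, 9, 6, 8, 7, 5]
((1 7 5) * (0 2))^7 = (0 2)(1 7 5)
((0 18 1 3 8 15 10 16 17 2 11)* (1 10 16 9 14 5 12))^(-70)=(0 5 15)(1 17 10)(2 9 3)(8 11 14)(12 16 18)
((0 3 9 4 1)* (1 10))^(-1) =(0 1 10 4 9 3)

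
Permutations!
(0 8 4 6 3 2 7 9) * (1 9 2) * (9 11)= [8, 11, 7, 1, 6, 5, 3, 2, 4, 0, 10, 9]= (0 8 4 6 3 1 11 9)(2 7)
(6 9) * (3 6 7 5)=(3 6 9 7 5)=[0, 1, 2, 6, 4, 3, 9, 5, 8, 7]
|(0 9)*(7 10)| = 2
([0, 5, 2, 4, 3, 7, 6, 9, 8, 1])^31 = [0, 9, 2, 4, 3, 1, 6, 5, 8, 7]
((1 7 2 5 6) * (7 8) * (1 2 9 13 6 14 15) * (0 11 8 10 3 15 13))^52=(15)(0 8 9 11 7)(2 14 6 5 13)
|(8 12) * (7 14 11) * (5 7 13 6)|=6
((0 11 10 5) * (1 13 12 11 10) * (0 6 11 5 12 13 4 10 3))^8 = (13)(1 4 10 12 5 6 11) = ((13)(0 3)(1 4 10 12 5 6 11))^8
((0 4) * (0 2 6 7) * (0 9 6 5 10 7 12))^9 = (12)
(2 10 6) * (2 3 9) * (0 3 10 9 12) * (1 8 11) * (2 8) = (0 3 12)(1 2 9 8 11)(6 10) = [3, 2, 9, 12, 4, 5, 10, 7, 11, 8, 6, 1, 0]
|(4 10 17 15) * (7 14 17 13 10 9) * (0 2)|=|(0 2)(4 9 7 14 17 15)(10 13)|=6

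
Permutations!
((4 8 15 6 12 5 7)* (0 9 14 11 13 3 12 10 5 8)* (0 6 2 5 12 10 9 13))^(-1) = (0 11 14 9 6 4 7 5 2 15 8 12 10 3 13)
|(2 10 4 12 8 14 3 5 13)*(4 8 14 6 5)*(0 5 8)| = 20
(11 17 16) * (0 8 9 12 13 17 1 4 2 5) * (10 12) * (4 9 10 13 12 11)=(0 8 10 11 1 9 13 17 16 4 2 5)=[8, 9, 5, 3, 2, 0, 6, 7, 10, 13, 11, 1, 12, 17, 14, 15, 4, 16]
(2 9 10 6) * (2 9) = (6 9 10) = [0, 1, 2, 3, 4, 5, 9, 7, 8, 10, 6]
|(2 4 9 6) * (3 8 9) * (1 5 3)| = |(1 5 3 8 9 6 2 4)| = 8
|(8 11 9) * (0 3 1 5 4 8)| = 8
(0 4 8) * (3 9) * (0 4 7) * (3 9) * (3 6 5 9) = [7, 1, 2, 6, 8, 9, 5, 0, 4, 3] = (0 7)(3 6 5 9)(4 8)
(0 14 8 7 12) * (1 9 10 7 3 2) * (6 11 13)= (0 14 8 3 2 1 9 10 7 12)(6 11 13)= [14, 9, 1, 2, 4, 5, 11, 12, 3, 10, 7, 13, 0, 6, 8]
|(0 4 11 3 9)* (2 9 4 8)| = |(0 8 2 9)(3 4 11)| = 12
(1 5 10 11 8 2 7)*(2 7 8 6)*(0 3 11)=(0 3 11 6 2 8 7 1 5 10)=[3, 5, 8, 11, 4, 10, 2, 1, 7, 9, 0, 6]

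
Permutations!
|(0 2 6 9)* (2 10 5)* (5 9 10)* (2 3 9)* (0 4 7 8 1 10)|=|(0 5 3 9 4 7 8 1 10 2 6)|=11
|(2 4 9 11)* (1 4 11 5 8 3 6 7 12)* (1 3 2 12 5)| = |(1 4 9)(2 11 12 3 6 7 5 8)| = 24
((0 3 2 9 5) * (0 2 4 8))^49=(0 3 4 8)(2 9 5)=((0 3 4 8)(2 9 5))^49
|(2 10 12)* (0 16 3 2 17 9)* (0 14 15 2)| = 21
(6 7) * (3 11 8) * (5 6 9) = (3 11 8)(5 6 7 9) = [0, 1, 2, 11, 4, 6, 7, 9, 3, 5, 10, 8]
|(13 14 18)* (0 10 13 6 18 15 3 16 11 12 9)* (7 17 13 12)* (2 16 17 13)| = |(0 10 12 9)(2 16 11 7 13 14 15 3 17)(6 18)| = 36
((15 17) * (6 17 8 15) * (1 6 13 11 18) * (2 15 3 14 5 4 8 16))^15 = (1 13)(6 11)(17 18)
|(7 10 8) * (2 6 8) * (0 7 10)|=|(0 7)(2 6 8 10)|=4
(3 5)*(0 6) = (0 6)(3 5) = [6, 1, 2, 5, 4, 3, 0]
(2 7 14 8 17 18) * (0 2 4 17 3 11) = (0 2 7 14 8 3 11)(4 17 18) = [2, 1, 7, 11, 17, 5, 6, 14, 3, 9, 10, 0, 12, 13, 8, 15, 16, 18, 4]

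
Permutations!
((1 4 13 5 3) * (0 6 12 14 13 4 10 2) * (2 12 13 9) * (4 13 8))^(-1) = (0 2 9 14 12 10 1 3 5 13 4 8 6)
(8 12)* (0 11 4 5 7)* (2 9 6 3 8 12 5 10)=(12)(0 11 4 10 2 9 6 3 8 5 7)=[11, 1, 9, 8, 10, 7, 3, 0, 5, 6, 2, 4, 12]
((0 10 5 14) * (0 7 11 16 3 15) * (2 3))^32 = (0 5 7 16 3)(2 15 10 14 11)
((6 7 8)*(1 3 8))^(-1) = (1 7 6 8 3) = ((1 3 8 6 7))^(-1)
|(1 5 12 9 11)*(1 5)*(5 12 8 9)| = 5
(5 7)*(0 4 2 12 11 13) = (0 4 2 12 11 13)(5 7) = [4, 1, 12, 3, 2, 7, 6, 5, 8, 9, 10, 13, 11, 0]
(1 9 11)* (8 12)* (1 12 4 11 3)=(1 9 3)(4 11 12 8)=[0, 9, 2, 1, 11, 5, 6, 7, 4, 3, 10, 12, 8]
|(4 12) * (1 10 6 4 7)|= 6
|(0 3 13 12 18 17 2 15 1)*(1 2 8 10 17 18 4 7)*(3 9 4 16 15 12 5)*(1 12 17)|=|(18)(0 9 4 7 12 16 15 2 17 8 10 1)(3 13 5)|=12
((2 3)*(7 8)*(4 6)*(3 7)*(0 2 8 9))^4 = (9)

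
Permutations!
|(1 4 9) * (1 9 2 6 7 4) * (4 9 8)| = 6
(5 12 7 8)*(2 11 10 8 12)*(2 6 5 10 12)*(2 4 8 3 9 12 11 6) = [0, 1, 6, 9, 8, 2, 5, 4, 10, 12, 3, 11, 7] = (2 6 5)(3 9 12 7 4 8 10)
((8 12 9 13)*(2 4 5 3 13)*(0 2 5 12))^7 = (0 13 5 12 2 8 3 9 4)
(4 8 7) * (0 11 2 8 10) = (0 11 2 8 7 4 10) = [11, 1, 8, 3, 10, 5, 6, 4, 7, 9, 0, 2]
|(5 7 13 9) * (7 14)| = |(5 14 7 13 9)| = 5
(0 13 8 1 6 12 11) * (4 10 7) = (0 13 8 1 6 12 11)(4 10 7) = [13, 6, 2, 3, 10, 5, 12, 4, 1, 9, 7, 0, 11, 8]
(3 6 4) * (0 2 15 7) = (0 2 15 7)(3 6 4) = [2, 1, 15, 6, 3, 5, 4, 0, 8, 9, 10, 11, 12, 13, 14, 7]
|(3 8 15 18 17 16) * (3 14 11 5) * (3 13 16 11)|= |(3 8 15 18 17 11 5 13 16 14)|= 10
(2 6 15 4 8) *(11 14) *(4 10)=(2 6 15 10 4 8)(11 14)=[0, 1, 6, 3, 8, 5, 15, 7, 2, 9, 4, 14, 12, 13, 11, 10]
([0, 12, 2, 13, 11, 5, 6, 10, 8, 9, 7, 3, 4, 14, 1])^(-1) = [0, 14, 2, 11, 12, 5, 6, 10, 8, 9, 7, 4, 1, 3, 13]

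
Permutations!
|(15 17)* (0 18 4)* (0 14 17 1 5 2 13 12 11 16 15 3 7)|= 56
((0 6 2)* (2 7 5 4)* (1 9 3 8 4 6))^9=(0 9 8 2 1 3 4)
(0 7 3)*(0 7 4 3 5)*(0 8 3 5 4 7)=[7, 1, 2, 0, 5, 8, 6, 4, 3]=(0 7 4 5 8 3)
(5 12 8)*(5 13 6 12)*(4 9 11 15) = (4 9 11 15)(6 12 8 13) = [0, 1, 2, 3, 9, 5, 12, 7, 13, 11, 10, 15, 8, 6, 14, 4]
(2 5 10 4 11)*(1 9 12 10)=(1 9 12 10 4 11 2 5)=[0, 9, 5, 3, 11, 1, 6, 7, 8, 12, 4, 2, 10]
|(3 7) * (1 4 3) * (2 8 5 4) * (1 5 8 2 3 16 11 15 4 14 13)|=|(1 3 7 5 14 13)(4 16 11 15)|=12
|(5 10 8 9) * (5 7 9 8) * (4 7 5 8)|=6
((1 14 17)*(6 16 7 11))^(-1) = ((1 14 17)(6 16 7 11))^(-1) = (1 17 14)(6 11 7 16)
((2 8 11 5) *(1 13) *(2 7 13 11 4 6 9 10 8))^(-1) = (1 13 7 5 11)(4 8 10 9 6)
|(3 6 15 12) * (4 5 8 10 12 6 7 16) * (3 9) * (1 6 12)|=12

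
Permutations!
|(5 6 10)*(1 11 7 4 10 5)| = |(1 11 7 4 10)(5 6)| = 10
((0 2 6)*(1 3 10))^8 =(0 6 2)(1 10 3)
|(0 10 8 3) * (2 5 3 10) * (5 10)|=|(0 2 10 8 5 3)|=6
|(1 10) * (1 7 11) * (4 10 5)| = |(1 5 4 10 7 11)| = 6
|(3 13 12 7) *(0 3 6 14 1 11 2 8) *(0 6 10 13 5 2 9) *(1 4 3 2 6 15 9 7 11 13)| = |(0 2 8 15 9)(1 13 12 11 7 10)(3 5 6 14 4)| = 30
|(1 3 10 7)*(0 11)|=4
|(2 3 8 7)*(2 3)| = 3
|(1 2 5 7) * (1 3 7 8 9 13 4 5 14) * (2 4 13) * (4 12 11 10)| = 10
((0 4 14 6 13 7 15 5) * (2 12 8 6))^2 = ((0 4 14 2 12 8 6 13 7 15 5))^2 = (0 14 12 6 7 5 4 2 8 13 15)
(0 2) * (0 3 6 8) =[2, 1, 3, 6, 4, 5, 8, 7, 0] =(0 2 3 6 8)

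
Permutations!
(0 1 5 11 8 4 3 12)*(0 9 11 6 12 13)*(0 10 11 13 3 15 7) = (0 1 5 6 12 9 13 10 11 8 4 15 7) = [1, 5, 2, 3, 15, 6, 12, 0, 4, 13, 11, 8, 9, 10, 14, 7]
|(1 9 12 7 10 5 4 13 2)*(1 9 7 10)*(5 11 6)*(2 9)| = |(1 7)(4 13 9 12 10 11 6 5)| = 8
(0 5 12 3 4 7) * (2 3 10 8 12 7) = (0 5 7)(2 3 4)(8 12 10) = [5, 1, 3, 4, 2, 7, 6, 0, 12, 9, 8, 11, 10]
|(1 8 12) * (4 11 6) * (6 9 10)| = 15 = |(1 8 12)(4 11 9 10 6)|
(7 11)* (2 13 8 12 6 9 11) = (2 13 8 12 6 9 11 7) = [0, 1, 13, 3, 4, 5, 9, 2, 12, 11, 10, 7, 6, 8]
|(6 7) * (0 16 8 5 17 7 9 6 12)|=|(0 16 8 5 17 7 12)(6 9)|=14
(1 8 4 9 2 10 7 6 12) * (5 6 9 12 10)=(1 8 4 12)(2 5 6 10 7 9)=[0, 8, 5, 3, 12, 6, 10, 9, 4, 2, 7, 11, 1]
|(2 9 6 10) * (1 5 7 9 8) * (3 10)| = 9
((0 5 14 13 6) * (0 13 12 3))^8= (0 12 5 3 14)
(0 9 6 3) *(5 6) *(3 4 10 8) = [9, 1, 2, 0, 10, 6, 4, 7, 3, 5, 8] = (0 9 5 6 4 10 8 3)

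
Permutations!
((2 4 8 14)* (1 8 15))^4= ((1 8 14 2 4 15))^4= (1 4 14)(2 8 15)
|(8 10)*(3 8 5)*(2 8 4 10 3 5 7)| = |(2 8 3 4 10 7)| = 6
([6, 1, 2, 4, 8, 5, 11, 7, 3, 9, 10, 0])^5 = [11, 1, 2, 8, 3, 5, 0, 7, 4, 9, 10, 6]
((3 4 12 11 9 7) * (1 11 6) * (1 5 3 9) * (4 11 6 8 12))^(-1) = (1 11 3 5 6)(7 9)(8 12)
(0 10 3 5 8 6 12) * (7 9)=(0 10 3 5 8 6 12)(7 9)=[10, 1, 2, 5, 4, 8, 12, 9, 6, 7, 3, 11, 0]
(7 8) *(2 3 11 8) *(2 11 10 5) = (2 3 10 5)(7 11 8) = [0, 1, 3, 10, 4, 2, 6, 11, 7, 9, 5, 8]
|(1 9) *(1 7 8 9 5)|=6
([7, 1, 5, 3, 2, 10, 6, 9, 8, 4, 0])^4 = [2, 1, 7, 3, 0, 9, 6, 5, 8, 10, 4]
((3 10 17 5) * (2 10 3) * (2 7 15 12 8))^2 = ((2 10 17 5 7 15 12 8))^2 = (2 17 7 12)(5 15 8 10)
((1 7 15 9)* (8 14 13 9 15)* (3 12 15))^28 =(1 13 8)(3 12 15)(7 9 14)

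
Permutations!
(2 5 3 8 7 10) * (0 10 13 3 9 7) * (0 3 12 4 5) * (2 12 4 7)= (0 10 12 7 13 4 5 9 2)(3 8)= [10, 1, 0, 8, 5, 9, 6, 13, 3, 2, 12, 11, 7, 4]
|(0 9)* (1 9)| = |(0 1 9)| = 3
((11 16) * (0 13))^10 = ((0 13)(11 16))^10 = (16)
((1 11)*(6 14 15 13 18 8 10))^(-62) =((1 11)(6 14 15 13 18 8 10))^(-62) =(6 14 15 13 18 8 10)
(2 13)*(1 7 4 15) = (1 7 4 15)(2 13) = [0, 7, 13, 3, 15, 5, 6, 4, 8, 9, 10, 11, 12, 2, 14, 1]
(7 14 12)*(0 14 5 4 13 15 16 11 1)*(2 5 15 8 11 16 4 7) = (16)(0 14 12 2 5 7 15 4 13 8 11 1) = [14, 0, 5, 3, 13, 7, 6, 15, 11, 9, 10, 1, 2, 8, 12, 4, 16]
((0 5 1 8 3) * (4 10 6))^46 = (0 5 1 8 3)(4 10 6)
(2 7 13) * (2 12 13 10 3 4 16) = (2 7 10 3 4 16)(12 13) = [0, 1, 7, 4, 16, 5, 6, 10, 8, 9, 3, 11, 13, 12, 14, 15, 2]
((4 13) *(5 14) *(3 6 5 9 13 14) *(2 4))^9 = ((2 4 14 9 13)(3 6 5))^9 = (2 13 9 14 4)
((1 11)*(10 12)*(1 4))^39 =((1 11 4)(10 12))^39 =(10 12)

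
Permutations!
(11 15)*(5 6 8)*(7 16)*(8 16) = [0, 1, 2, 3, 4, 6, 16, 8, 5, 9, 10, 15, 12, 13, 14, 11, 7] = (5 6 16 7 8)(11 15)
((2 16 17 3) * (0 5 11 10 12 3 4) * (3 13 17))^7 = (0 4 17 13 12 10 11 5)(2 16 3)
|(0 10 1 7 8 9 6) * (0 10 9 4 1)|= |(0 9 6 10)(1 7 8 4)|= 4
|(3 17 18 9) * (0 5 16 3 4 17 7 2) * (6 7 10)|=8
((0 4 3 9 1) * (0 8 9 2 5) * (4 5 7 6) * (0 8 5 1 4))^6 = ((0 1 5 8 9 4 3 2 7 6))^6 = (0 3 5 7 9)(1 2 8 6 4)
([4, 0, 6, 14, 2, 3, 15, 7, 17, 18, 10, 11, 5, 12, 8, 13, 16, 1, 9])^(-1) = (0 1 17 8 14 3 5 12 13 15 6 2 4)(9 18)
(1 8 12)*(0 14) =[14, 8, 2, 3, 4, 5, 6, 7, 12, 9, 10, 11, 1, 13, 0] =(0 14)(1 8 12)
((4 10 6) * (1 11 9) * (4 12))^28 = (12)(1 11 9)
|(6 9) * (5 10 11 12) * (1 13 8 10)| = |(1 13 8 10 11 12 5)(6 9)| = 14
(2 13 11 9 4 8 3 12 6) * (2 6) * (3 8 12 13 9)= (2 9 4 12)(3 13 11)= [0, 1, 9, 13, 12, 5, 6, 7, 8, 4, 10, 3, 2, 11]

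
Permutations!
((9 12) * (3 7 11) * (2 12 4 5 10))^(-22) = (2 9 5)(3 11 7)(4 10 12) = ((2 12 9 4 5 10)(3 7 11))^(-22)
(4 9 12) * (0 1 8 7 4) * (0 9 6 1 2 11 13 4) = (0 2 11 13 4 6 1 8 7)(9 12) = [2, 8, 11, 3, 6, 5, 1, 0, 7, 12, 10, 13, 9, 4]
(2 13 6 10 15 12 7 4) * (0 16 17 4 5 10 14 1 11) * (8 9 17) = [16, 11, 13, 3, 2, 10, 14, 5, 9, 17, 15, 0, 7, 6, 1, 12, 8, 4] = (0 16 8 9 17 4 2 13 6 14 1 11)(5 10 15 12 7)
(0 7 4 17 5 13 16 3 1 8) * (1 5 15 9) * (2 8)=(0 7 4 17 15 9 1 2 8)(3 5 13 16)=[7, 2, 8, 5, 17, 13, 6, 4, 0, 1, 10, 11, 12, 16, 14, 9, 3, 15]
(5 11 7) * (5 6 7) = (5 11)(6 7) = [0, 1, 2, 3, 4, 11, 7, 6, 8, 9, 10, 5]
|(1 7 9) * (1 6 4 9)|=6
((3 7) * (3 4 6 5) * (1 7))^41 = ((1 7 4 6 5 3))^41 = (1 3 5 6 4 7)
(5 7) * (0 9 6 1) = (0 9 6 1)(5 7) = [9, 0, 2, 3, 4, 7, 1, 5, 8, 6]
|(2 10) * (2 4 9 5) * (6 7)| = 10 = |(2 10 4 9 5)(6 7)|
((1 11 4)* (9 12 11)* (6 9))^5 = (1 4 11 12 9 6)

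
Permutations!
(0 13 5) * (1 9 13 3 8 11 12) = [3, 9, 2, 8, 4, 0, 6, 7, 11, 13, 10, 12, 1, 5] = (0 3 8 11 12 1 9 13 5)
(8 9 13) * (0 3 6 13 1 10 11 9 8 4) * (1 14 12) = (0 3 6 13 4)(1 10 11 9 14 12) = [3, 10, 2, 6, 0, 5, 13, 7, 8, 14, 11, 9, 1, 4, 12]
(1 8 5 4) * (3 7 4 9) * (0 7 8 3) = (0 7 4 1 3 8 5 9) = [7, 3, 2, 8, 1, 9, 6, 4, 5, 0]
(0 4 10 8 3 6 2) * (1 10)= (0 4 1 10 8 3 6 2)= [4, 10, 0, 6, 1, 5, 2, 7, 3, 9, 8]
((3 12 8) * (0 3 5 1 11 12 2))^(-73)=((0 3 2)(1 11 12 8 5))^(-73)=(0 2 3)(1 12 5 11 8)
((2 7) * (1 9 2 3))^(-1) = (1 3 7 2 9)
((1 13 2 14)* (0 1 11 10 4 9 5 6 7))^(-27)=(0 5 10 2)(1 6 4 14)(7 9 11 13)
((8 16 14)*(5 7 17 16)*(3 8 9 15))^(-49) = (3 16 8 14 5 9 7 15 17)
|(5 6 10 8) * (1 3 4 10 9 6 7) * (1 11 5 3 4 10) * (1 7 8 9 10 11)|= |(1 4 7)(3 11 5 8)(6 10 9)|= 12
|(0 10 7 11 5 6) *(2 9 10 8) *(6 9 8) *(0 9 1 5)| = 6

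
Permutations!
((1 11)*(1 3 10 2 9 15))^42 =((1 11 3 10 2 9 15))^42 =(15)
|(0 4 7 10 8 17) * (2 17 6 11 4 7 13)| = 10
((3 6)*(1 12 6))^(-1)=((1 12 6 3))^(-1)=(1 3 6 12)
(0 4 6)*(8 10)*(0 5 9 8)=(0 4 6 5 9 8 10)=[4, 1, 2, 3, 6, 9, 5, 7, 10, 8, 0]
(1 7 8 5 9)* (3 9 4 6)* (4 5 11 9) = (1 7 8 11 9)(3 4 6) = [0, 7, 2, 4, 6, 5, 3, 8, 11, 1, 10, 9]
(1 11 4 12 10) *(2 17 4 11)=[0, 2, 17, 3, 12, 5, 6, 7, 8, 9, 1, 11, 10, 13, 14, 15, 16, 4]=(1 2 17 4 12 10)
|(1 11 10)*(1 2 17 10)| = 6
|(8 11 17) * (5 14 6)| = |(5 14 6)(8 11 17)| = 3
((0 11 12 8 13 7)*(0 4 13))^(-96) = (13)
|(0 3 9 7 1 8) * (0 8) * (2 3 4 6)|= |(0 4 6 2 3 9 7 1)|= 8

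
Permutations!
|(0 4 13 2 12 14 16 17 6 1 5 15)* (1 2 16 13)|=|(0 4 1 5 15)(2 12 14 13 16 17 6)|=35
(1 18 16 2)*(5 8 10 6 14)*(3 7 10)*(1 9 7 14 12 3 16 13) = (1 18 13)(2 9 7 10 6 12 3 14 5 8 16) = [0, 18, 9, 14, 4, 8, 12, 10, 16, 7, 6, 11, 3, 1, 5, 15, 2, 17, 13]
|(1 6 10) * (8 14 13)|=|(1 6 10)(8 14 13)|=3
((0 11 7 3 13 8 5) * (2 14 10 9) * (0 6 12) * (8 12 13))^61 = (0 13 5 3 11 12 6 8 7)(2 14 10 9) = ((0 11 7 3 8 5 6 13 12)(2 14 10 9))^61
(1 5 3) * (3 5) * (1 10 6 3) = [0, 1, 2, 10, 4, 5, 3, 7, 8, 9, 6] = (3 10 6)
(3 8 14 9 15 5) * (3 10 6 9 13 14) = (3 8)(5 10 6 9 15)(13 14) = [0, 1, 2, 8, 4, 10, 9, 7, 3, 15, 6, 11, 12, 14, 13, 5]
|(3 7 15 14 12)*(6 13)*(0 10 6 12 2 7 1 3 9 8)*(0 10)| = |(1 3)(2 7 15 14)(6 13 12 9 8 10)| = 12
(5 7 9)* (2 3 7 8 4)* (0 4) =[4, 1, 3, 7, 2, 8, 6, 9, 0, 5] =(0 4 2 3 7 9 5 8)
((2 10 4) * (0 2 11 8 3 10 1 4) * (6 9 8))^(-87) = (0 4 9 10 1 6 3 2 11 8)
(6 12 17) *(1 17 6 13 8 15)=(1 17 13 8 15)(6 12)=[0, 17, 2, 3, 4, 5, 12, 7, 15, 9, 10, 11, 6, 8, 14, 1, 16, 13]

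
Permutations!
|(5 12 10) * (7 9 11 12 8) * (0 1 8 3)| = 10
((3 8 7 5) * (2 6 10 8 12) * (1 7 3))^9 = (2 8)(3 6)(10 12)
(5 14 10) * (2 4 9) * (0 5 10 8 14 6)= (0 5 6)(2 4 9)(8 14)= [5, 1, 4, 3, 9, 6, 0, 7, 14, 2, 10, 11, 12, 13, 8]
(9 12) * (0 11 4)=[11, 1, 2, 3, 0, 5, 6, 7, 8, 12, 10, 4, 9]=(0 11 4)(9 12)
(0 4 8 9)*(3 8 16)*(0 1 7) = (0 4 16 3 8 9 1 7) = [4, 7, 2, 8, 16, 5, 6, 0, 9, 1, 10, 11, 12, 13, 14, 15, 3]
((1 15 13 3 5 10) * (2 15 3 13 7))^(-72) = (15)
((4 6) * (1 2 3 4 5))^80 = ((1 2 3 4 6 5))^80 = (1 3 6)(2 4 5)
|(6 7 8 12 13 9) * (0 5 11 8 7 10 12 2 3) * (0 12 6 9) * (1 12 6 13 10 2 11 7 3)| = 10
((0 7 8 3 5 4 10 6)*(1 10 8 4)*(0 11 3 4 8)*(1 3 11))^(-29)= (11)(0 4 8 7)(1 10 6)(3 5)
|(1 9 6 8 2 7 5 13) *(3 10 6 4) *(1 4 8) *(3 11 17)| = 13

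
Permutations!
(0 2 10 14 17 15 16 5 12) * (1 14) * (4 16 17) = (0 2 10 1 14 4 16 5 12)(15 17) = [2, 14, 10, 3, 16, 12, 6, 7, 8, 9, 1, 11, 0, 13, 4, 17, 5, 15]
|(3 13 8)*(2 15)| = 6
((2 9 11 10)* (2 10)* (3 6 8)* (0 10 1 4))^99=((0 10 1 4)(2 9 11)(3 6 8))^99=(11)(0 4 1 10)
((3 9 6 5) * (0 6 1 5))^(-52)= ((0 6)(1 5 3 9))^(-52)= (9)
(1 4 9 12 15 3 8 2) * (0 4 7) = (0 4 9 12 15 3 8 2 1 7) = [4, 7, 1, 8, 9, 5, 6, 0, 2, 12, 10, 11, 15, 13, 14, 3]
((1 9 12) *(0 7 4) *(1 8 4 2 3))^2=(0 2 1 12 4 7 3 9 8)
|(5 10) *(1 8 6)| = 6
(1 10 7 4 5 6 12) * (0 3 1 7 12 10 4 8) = [3, 4, 2, 1, 5, 6, 10, 8, 0, 9, 12, 11, 7] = (0 3 1 4 5 6 10 12 7 8)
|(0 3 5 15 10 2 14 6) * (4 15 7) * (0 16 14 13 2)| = |(0 3 5 7 4 15 10)(2 13)(6 16 14)| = 42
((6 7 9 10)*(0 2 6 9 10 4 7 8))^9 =(0 2 6 8)(4 7 10 9)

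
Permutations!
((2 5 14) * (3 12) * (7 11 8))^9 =((2 5 14)(3 12)(7 11 8))^9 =(14)(3 12)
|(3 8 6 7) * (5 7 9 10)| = 7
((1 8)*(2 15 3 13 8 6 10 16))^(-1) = (1 8 13 3 15 2 16 10 6) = ((1 6 10 16 2 15 3 13 8))^(-1)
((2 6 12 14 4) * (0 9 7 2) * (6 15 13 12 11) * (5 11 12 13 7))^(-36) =((0 9 5 11 6 12 14 4)(2 15 7))^(-36) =(15)(0 6)(4 11)(5 14)(9 12)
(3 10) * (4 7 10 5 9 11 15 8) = [0, 1, 2, 5, 7, 9, 6, 10, 4, 11, 3, 15, 12, 13, 14, 8] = (3 5 9 11 15 8 4 7 10)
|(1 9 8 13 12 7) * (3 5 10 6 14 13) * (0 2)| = 22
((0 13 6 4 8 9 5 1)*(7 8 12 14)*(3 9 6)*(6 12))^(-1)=((0 13 3 9 5 1)(4 6)(7 8 12 14))^(-1)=(0 1 5 9 3 13)(4 6)(7 14 12 8)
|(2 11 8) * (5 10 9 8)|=6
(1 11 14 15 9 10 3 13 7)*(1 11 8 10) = (1 8 10 3 13 7 11 14 15 9) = [0, 8, 2, 13, 4, 5, 6, 11, 10, 1, 3, 14, 12, 7, 15, 9]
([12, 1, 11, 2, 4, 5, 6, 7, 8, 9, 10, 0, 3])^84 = (0 11 2 3 12)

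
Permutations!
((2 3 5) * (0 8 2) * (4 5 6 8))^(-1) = (0 5 4)(2 8 6 3)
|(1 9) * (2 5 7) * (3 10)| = |(1 9)(2 5 7)(3 10)| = 6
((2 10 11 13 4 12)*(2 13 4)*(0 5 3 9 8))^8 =(0 9 5 8 3)(2 11 12)(4 13 10) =((0 5 3 9 8)(2 10 11 4 12 13))^8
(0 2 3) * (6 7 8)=(0 2 3)(6 7 8)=[2, 1, 3, 0, 4, 5, 7, 8, 6]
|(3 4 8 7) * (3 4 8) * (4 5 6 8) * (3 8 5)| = 4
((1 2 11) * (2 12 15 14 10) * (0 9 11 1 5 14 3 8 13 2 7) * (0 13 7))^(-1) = ((0 9 11 5 14 10)(1 12 15 3 8 7 13 2))^(-1) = (0 10 14 5 11 9)(1 2 13 7 8 3 15 12)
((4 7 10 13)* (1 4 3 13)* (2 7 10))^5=((1 4 10)(2 7)(3 13))^5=(1 10 4)(2 7)(3 13)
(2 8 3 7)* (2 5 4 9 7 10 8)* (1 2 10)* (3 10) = (1 2 3)(4 9 7 5)(8 10) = [0, 2, 3, 1, 9, 4, 6, 5, 10, 7, 8]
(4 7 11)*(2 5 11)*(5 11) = (2 11 4 7) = [0, 1, 11, 3, 7, 5, 6, 2, 8, 9, 10, 4]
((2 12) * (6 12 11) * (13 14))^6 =(14)(2 6)(11 12)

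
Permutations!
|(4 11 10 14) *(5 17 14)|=6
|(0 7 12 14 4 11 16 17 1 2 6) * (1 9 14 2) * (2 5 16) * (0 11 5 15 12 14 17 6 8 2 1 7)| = |(1 7 14 4 5 16 6 11)(2 8)(9 17)(12 15)| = 8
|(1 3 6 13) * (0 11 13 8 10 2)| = |(0 11 13 1 3 6 8 10 2)| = 9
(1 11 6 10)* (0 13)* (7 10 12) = (0 13)(1 11 6 12 7 10) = [13, 11, 2, 3, 4, 5, 12, 10, 8, 9, 1, 6, 7, 0]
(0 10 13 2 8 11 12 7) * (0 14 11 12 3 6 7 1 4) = (0 10 13 2 8 12 1 4)(3 6 7 14 11) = [10, 4, 8, 6, 0, 5, 7, 14, 12, 9, 13, 3, 1, 2, 11]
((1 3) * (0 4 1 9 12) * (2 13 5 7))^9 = ((0 4 1 3 9 12)(2 13 5 7))^9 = (0 3)(1 12)(2 13 5 7)(4 9)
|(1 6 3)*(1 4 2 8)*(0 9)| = |(0 9)(1 6 3 4 2 8)| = 6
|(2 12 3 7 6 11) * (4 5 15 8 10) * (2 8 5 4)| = 8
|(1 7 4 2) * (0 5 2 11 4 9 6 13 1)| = |(0 5 2)(1 7 9 6 13)(4 11)| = 30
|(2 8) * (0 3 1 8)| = 5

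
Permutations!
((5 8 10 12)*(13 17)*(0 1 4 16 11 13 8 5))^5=(0 13)(1 17)(4 8)(10 16)(11 12)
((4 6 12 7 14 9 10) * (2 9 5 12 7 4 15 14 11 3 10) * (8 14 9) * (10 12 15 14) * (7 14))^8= (2 6 7 15 12 8 14 11 9 4 10 5 3)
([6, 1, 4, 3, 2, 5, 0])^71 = (0 6)(2 4)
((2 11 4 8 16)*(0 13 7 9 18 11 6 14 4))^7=(0 13 7 9 18 11)(2 6 14 4 8 16)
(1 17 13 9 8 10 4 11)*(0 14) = (0 14)(1 17 13 9 8 10 4 11) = [14, 17, 2, 3, 11, 5, 6, 7, 10, 8, 4, 1, 12, 9, 0, 15, 16, 13]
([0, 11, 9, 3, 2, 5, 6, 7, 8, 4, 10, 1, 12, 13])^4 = (13)(2 9 4)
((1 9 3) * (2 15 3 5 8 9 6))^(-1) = ((1 6 2 15 3)(5 8 9))^(-1) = (1 3 15 2 6)(5 9 8)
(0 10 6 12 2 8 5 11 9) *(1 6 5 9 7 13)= [10, 6, 8, 3, 4, 11, 12, 13, 9, 0, 5, 7, 2, 1]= (0 10 5 11 7 13 1 6 12 2 8 9)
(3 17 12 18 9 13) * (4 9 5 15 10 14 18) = (3 17 12 4 9 13)(5 15 10 14 18) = [0, 1, 2, 17, 9, 15, 6, 7, 8, 13, 14, 11, 4, 3, 18, 10, 16, 12, 5]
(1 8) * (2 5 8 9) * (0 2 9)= (9)(0 2 5 8 1)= [2, 0, 5, 3, 4, 8, 6, 7, 1, 9]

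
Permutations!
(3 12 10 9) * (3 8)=(3 12 10 9 8)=[0, 1, 2, 12, 4, 5, 6, 7, 3, 8, 9, 11, 10]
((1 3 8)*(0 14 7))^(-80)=((0 14 7)(1 3 8))^(-80)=(0 14 7)(1 3 8)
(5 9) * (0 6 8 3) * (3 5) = (0 6 8 5 9 3) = [6, 1, 2, 0, 4, 9, 8, 7, 5, 3]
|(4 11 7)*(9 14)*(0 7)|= |(0 7 4 11)(9 14)|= 4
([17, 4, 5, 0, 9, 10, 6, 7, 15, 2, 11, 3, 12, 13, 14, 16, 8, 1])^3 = (0 4 5 3 1 2 11 17 9 10)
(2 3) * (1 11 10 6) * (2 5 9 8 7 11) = (1 2 3 5 9 8 7 11 10 6) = [0, 2, 3, 5, 4, 9, 1, 11, 7, 8, 6, 10]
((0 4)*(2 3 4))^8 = ((0 2 3 4))^8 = (4)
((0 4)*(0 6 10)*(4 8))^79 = ((0 8 4 6 10))^79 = (0 10 6 4 8)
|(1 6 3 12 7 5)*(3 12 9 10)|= 15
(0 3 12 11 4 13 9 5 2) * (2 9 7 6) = (0 3 12 11 4 13 7 6 2)(5 9) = [3, 1, 0, 12, 13, 9, 2, 6, 8, 5, 10, 4, 11, 7]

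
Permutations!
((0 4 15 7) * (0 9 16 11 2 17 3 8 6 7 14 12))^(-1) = ((0 4 15 14 12)(2 17 3 8 6 7 9 16 11))^(-1) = (0 12 14 15 4)(2 11 16 9 7 6 8 3 17)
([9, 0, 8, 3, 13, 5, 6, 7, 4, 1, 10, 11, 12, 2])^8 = (13)(0 1 9)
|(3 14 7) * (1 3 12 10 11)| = 7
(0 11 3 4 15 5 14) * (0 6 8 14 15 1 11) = (1 11 3 4)(5 15)(6 8 14) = [0, 11, 2, 4, 1, 15, 8, 7, 14, 9, 10, 3, 12, 13, 6, 5]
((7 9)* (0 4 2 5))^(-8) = ((0 4 2 5)(7 9))^(-8) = (9)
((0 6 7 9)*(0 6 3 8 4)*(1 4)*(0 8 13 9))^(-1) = (0 7 6 9 13 3)(1 8 4)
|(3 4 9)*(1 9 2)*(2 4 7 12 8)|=7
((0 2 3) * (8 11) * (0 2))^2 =((2 3)(8 11))^2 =(11)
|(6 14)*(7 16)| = 2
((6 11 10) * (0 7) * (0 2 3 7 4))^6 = (11)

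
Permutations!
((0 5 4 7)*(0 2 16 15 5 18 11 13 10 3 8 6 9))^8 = (0 9 6 8 3 10 13 11 18)(2 15 4)(5 7 16)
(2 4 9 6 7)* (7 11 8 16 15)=(2 4 9 6 11 8 16 15 7)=[0, 1, 4, 3, 9, 5, 11, 2, 16, 6, 10, 8, 12, 13, 14, 7, 15]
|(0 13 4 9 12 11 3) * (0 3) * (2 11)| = 7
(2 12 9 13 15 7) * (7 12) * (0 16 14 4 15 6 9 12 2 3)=(0 16 14 4 15 2 7 3)(6 9 13)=[16, 1, 7, 0, 15, 5, 9, 3, 8, 13, 10, 11, 12, 6, 4, 2, 14]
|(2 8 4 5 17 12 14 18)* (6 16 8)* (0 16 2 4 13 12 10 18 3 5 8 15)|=|(0 16 15)(2 6)(3 5 17 10 18 4 8 13 12 14)|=30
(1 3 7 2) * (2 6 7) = (1 3 2)(6 7) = [0, 3, 1, 2, 4, 5, 7, 6]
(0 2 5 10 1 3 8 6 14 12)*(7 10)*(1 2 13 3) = (0 13 3 8 6 14 12)(2 5 7 10) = [13, 1, 5, 8, 4, 7, 14, 10, 6, 9, 2, 11, 0, 3, 12]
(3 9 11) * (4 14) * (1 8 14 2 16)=(1 8 14 4 2 16)(3 9 11)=[0, 8, 16, 9, 2, 5, 6, 7, 14, 11, 10, 3, 12, 13, 4, 15, 1]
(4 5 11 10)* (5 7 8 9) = [0, 1, 2, 3, 7, 11, 6, 8, 9, 5, 4, 10] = (4 7 8 9 5 11 10)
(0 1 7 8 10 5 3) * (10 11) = (0 1 7 8 11 10 5 3) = [1, 7, 2, 0, 4, 3, 6, 8, 11, 9, 5, 10]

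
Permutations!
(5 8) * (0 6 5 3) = (0 6 5 8 3) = [6, 1, 2, 0, 4, 8, 5, 7, 3]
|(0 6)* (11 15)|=|(0 6)(11 15)|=2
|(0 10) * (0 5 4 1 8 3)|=7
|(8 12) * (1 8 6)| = |(1 8 12 6)| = 4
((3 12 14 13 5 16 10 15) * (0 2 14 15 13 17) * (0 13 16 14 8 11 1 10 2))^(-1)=((1 10 16 2 8 11)(3 12 15)(5 14 17 13))^(-1)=(1 11 8 2 16 10)(3 15 12)(5 13 17 14)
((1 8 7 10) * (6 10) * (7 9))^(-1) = (1 10 6 7 9 8)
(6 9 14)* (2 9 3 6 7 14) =(2 9)(3 6)(7 14) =[0, 1, 9, 6, 4, 5, 3, 14, 8, 2, 10, 11, 12, 13, 7]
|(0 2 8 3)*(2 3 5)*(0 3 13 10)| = 3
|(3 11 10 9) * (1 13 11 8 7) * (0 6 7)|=|(0 6 7 1 13 11 10 9 3 8)|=10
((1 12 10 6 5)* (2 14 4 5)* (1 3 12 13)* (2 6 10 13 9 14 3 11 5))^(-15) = ((1 9 14 4 2 3 12 13)(5 11))^(-15) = (1 9 14 4 2 3 12 13)(5 11)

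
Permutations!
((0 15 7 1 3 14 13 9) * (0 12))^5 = ((0 15 7 1 3 14 13 9 12))^5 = (0 14 15 13 7 9 1 12 3)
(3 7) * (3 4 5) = (3 7 4 5) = [0, 1, 2, 7, 5, 3, 6, 4]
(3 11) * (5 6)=[0, 1, 2, 11, 4, 6, 5, 7, 8, 9, 10, 3]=(3 11)(5 6)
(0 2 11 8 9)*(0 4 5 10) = (0 2 11 8 9 4 5 10) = [2, 1, 11, 3, 5, 10, 6, 7, 9, 4, 0, 8]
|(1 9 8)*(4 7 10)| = 3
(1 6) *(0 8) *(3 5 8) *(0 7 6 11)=(0 3 5 8 7 6 1 11)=[3, 11, 2, 5, 4, 8, 1, 6, 7, 9, 10, 0]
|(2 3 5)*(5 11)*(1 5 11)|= 4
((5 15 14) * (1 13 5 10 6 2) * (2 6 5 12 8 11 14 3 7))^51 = (1 8 10 3)(2 12 14 15)(5 7 13 11)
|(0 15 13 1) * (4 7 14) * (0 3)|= 15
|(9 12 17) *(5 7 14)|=3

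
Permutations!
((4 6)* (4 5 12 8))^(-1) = ((4 6 5 12 8))^(-1) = (4 8 12 5 6)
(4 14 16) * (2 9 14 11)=(2 9 14 16 4 11)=[0, 1, 9, 3, 11, 5, 6, 7, 8, 14, 10, 2, 12, 13, 16, 15, 4]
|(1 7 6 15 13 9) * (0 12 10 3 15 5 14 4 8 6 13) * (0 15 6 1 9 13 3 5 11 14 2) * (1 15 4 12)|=33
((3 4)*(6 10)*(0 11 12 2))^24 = ((0 11 12 2)(3 4)(6 10))^24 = (12)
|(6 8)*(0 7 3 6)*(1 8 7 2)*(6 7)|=|(0 2 1 8)(3 7)|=4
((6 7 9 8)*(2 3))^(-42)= (6 9)(7 8)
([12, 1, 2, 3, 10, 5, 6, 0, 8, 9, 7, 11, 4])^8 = [10, 1, 2, 3, 0, 5, 6, 4, 8, 9, 12, 11, 7]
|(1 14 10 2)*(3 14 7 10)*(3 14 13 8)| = 12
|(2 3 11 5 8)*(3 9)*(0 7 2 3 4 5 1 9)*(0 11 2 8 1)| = |(0 7 8 3 2 11)(1 9 4 5)| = 12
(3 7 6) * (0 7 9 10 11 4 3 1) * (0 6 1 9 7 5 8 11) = (0 5 8 11 4 3 7 1 6 9 10) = [5, 6, 2, 7, 3, 8, 9, 1, 11, 10, 0, 4]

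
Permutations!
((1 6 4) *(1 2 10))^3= (1 2 6 10 4)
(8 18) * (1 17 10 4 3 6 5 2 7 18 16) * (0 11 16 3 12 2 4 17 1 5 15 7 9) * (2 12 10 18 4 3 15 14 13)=[11, 1, 9, 6, 10, 3, 14, 4, 15, 0, 17, 16, 12, 2, 13, 7, 5, 18, 8]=(0 11 16 5 3 6 14 13 2 9)(4 10 17 18 8 15 7)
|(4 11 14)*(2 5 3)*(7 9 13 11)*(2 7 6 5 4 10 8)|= |(2 4 6 5 3 7 9 13 11 14 10 8)|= 12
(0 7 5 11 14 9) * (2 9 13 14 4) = (0 7 5 11 4 2 9)(13 14) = [7, 1, 9, 3, 2, 11, 6, 5, 8, 0, 10, 4, 12, 14, 13]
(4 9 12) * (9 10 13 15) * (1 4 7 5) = (1 4 10 13 15 9 12 7 5) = [0, 4, 2, 3, 10, 1, 6, 5, 8, 12, 13, 11, 7, 15, 14, 9]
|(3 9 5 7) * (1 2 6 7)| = 7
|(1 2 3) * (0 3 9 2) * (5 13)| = |(0 3 1)(2 9)(5 13)| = 6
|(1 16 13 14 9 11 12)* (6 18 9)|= |(1 16 13 14 6 18 9 11 12)|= 9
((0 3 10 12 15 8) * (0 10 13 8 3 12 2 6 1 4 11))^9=(0 1 10 3)(2 13 12 4)(6 8 15 11)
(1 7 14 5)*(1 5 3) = [0, 7, 2, 1, 4, 5, 6, 14, 8, 9, 10, 11, 12, 13, 3] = (1 7 14 3)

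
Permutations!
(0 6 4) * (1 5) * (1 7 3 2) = (0 6 4)(1 5 7 3 2) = [6, 5, 1, 2, 0, 7, 4, 3]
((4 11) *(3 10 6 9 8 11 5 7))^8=((3 10 6 9 8 11 4 5 7))^8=(3 7 5 4 11 8 9 6 10)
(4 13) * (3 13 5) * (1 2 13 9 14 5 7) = (1 2 13 4 7)(3 9 14 5) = [0, 2, 13, 9, 7, 3, 6, 1, 8, 14, 10, 11, 12, 4, 5]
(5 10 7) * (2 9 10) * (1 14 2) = (1 14 2 9 10 7 5) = [0, 14, 9, 3, 4, 1, 6, 5, 8, 10, 7, 11, 12, 13, 2]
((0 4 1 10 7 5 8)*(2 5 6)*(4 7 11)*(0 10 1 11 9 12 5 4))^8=((0 7 6 2 4 11)(5 8 10 9 12))^8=(0 6 4)(2 11 7)(5 9 8 12 10)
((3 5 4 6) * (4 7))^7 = (3 7 6 5 4)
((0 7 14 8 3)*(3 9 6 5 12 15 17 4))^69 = ((0 7 14 8 9 6 5 12 15 17 4 3))^69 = (0 17 5 8)(3 15 6 14)(4 12 9 7)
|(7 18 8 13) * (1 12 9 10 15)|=20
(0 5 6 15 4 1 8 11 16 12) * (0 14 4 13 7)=(0 5 6 15 13 7)(1 8 11 16 12 14 4)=[5, 8, 2, 3, 1, 6, 15, 0, 11, 9, 10, 16, 14, 7, 4, 13, 12]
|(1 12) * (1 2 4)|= |(1 12 2 4)|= 4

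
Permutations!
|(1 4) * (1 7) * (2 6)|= |(1 4 7)(2 6)|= 6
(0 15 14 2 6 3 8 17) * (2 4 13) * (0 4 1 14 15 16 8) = (0 16 8 17 4 13 2 6 3)(1 14) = [16, 14, 6, 0, 13, 5, 3, 7, 17, 9, 10, 11, 12, 2, 1, 15, 8, 4]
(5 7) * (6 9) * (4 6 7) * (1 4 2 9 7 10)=(1 4 6 7 5 2 9 10)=[0, 4, 9, 3, 6, 2, 7, 5, 8, 10, 1]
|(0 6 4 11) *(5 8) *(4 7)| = |(0 6 7 4 11)(5 8)| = 10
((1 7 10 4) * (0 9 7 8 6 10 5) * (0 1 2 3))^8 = (0 4 8 7 3 10 1 9 2 6 5)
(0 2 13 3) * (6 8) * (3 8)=(0 2 13 8 6 3)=[2, 1, 13, 0, 4, 5, 3, 7, 6, 9, 10, 11, 12, 8]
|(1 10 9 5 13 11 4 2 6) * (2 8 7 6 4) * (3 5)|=12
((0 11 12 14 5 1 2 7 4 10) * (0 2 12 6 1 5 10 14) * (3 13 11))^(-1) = (0 12 1 6 11 13 3)(2 10 14 4 7)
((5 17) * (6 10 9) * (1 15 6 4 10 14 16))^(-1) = (1 16 14 6 15)(4 9 10)(5 17)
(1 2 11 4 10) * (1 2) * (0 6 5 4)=[6, 1, 11, 3, 10, 4, 5, 7, 8, 9, 2, 0]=(0 6 5 4 10 2 11)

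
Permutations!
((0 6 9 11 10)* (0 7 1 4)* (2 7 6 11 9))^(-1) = ((0 11 10 6 2 7 1 4))^(-1) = (0 4 1 7 2 6 10 11)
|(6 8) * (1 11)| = 2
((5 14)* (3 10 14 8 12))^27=((3 10 14 5 8 12))^27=(3 5)(8 10)(12 14)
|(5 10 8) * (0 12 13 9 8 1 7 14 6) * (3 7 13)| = 6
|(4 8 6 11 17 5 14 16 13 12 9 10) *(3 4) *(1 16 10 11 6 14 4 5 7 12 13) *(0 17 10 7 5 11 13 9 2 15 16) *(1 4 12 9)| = |(0 17 5 12 2 15 16 4 8 14 7 9 13 1)(3 11 10)| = 42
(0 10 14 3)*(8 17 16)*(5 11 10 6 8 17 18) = [6, 1, 2, 0, 4, 11, 8, 7, 18, 9, 14, 10, 12, 13, 3, 15, 17, 16, 5] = (0 6 8 18 5 11 10 14 3)(16 17)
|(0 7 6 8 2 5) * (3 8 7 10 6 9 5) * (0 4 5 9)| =12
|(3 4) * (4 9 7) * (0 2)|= |(0 2)(3 9 7 4)|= 4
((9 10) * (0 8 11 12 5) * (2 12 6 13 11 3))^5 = (0 5 12 2 3 8)(6 11 13)(9 10)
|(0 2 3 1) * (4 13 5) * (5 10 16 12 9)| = 28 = |(0 2 3 1)(4 13 10 16 12 9 5)|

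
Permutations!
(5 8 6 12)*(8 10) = (5 10 8 6 12) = [0, 1, 2, 3, 4, 10, 12, 7, 6, 9, 8, 11, 5]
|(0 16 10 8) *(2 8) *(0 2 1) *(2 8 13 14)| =|(0 16 10 1)(2 13 14)| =12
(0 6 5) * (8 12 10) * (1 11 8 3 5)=(0 6 1 11 8 12 10 3 5)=[6, 11, 2, 5, 4, 0, 1, 7, 12, 9, 3, 8, 10]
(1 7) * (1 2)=(1 7 2)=[0, 7, 1, 3, 4, 5, 6, 2]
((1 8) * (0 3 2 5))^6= (8)(0 2)(3 5)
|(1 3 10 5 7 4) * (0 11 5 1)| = 15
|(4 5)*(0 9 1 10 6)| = 10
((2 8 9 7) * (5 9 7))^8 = ((2 8 7)(5 9))^8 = (9)(2 7 8)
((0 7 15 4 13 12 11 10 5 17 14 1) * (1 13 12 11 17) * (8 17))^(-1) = ((0 7 15 4 12 8 17 14 13 11 10 5 1))^(-1) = (0 1 5 10 11 13 14 17 8 12 4 15 7)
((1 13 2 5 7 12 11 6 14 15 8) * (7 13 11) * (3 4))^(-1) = ((1 11 6 14 15 8)(2 5 13)(3 4)(7 12))^(-1) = (1 8 15 14 6 11)(2 13 5)(3 4)(7 12)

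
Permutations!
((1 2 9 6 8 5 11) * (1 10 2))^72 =((2 9 6 8 5 11 10))^72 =(2 6 5 10 9 8 11)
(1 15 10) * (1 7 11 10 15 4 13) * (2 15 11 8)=(1 4 13)(2 15 11 10 7 8)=[0, 4, 15, 3, 13, 5, 6, 8, 2, 9, 7, 10, 12, 1, 14, 11]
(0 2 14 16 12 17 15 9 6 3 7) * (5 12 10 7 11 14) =(0 2 5 12 17 15 9 6 3 11 14 16 10 7) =[2, 1, 5, 11, 4, 12, 3, 0, 8, 6, 7, 14, 17, 13, 16, 9, 10, 15]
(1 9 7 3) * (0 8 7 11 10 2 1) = (0 8 7 3)(1 9 11 10 2) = [8, 9, 1, 0, 4, 5, 6, 3, 7, 11, 2, 10]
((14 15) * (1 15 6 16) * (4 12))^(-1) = ((1 15 14 6 16)(4 12))^(-1) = (1 16 6 14 15)(4 12)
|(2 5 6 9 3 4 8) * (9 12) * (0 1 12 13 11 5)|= |(0 1 12 9 3 4 8 2)(5 6 13 11)|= 8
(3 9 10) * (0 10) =[10, 1, 2, 9, 4, 5, 6, 7, 8, 0, 3] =(0 10 3 9)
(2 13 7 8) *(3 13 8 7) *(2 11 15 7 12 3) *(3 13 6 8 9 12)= (2 9 12 13)(3 6 8 11 15 7)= [0, 1, 9, 6, 4, 5, 8, 3, 11, 12, 10, 15, 13, 2, 14, 7]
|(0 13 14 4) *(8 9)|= |(0 13 14 4)(8 9)|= 4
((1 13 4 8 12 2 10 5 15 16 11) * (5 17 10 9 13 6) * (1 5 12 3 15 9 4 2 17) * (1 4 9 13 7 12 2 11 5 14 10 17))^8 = (17)(1 2 7)(3 4 14 13 16)(5 15 8 10 11)(6 9 12)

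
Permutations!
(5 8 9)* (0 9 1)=[9, 0, 2, 3, 4, 8, 6, 7, 1, 5]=(0 9 5 8 1)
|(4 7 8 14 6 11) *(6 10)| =|(4 7 8 14 10 6 11)| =7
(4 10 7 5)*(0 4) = (0 4 10 7 5) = [4, 1, 2, 3, 10, 0, 6, 5, 8, 9, 7]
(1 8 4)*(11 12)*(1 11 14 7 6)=(1 8 4 11 12 14 7 6)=[0, 8, 2, 3, 11, 5, 1, 6, 4, 9, 10, 12, 14, 13, 7]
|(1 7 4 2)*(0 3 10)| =12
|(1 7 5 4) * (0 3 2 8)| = 4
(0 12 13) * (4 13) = (0 12 4 13) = [12, 1, 2, 3, 13, 5, 6, 7, 8, 9, 10, 11, 4, 0]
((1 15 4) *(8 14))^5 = ((1 15 4)(8 14))^5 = (1 4 15)(8 14)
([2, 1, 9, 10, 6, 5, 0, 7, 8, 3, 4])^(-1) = (0 6 4 10 3 9 2)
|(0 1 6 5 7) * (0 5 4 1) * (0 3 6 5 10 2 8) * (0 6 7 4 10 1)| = 12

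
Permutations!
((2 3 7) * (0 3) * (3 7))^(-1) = (0 2 7)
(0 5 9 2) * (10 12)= (0 5 9 2)(10 12)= [5, 1, 0, 3, 4, 9, 6, 7, 8, 2, 12, 11, 10]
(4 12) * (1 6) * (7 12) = (1 6)(4 7 12) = [0, 6, 2, 3, 7, 5, 1, 12, 8, 9, 10, 11, 4]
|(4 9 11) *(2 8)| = 6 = |(2 8)(4 9 11)|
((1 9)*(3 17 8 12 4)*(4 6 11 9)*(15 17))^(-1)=((1 4 3 15 17 8 12 6 11 9))^(-1)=(1 9 11 6 12 8 17 15 3 4)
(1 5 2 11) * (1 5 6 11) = (1 6 11 5 2) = [0, 6, 1, 3, 4, 2, 11, 7, 8, 9, 10, 5]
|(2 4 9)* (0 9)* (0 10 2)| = 6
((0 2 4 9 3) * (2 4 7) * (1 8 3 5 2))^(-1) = (0 3 8 1 7 2 5 9 4)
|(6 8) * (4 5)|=2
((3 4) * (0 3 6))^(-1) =((0 3 4 6))^(-1) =(0 6 4 3)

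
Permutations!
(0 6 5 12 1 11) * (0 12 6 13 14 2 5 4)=(0 13 14 2 5 6 4)(1 11 12)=[13, 11, 5, 3, 0, 6, 4, 7, 8, 9, 10, 12, 1, 14, 2]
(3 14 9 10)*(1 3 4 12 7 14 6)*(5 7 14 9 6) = [0, 3, 2, 5, 12, 7, 1, 9, 8, 10, 4, 11, 14, 13, 6] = (1 3 5 7 9 10 4 12 14 6)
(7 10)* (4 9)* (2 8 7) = (2 8 7 10)(4 9) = [0, 1, 8, 3, 9, 5, 6, 10, 7, 4, 2]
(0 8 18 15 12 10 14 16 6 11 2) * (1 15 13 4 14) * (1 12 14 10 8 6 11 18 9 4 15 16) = [6, 16, 0, 3, 10, 5, 18, 7, 9, 4, 12, 2, 8, 15, 1, 14, 11, 17, 13] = (0 6 18 13 15 14 1 16 11 2)(4 10 12 8 9)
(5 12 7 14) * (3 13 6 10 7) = [0, 1, 2, 13, 4, 12, 10, 14, 8, 9, 7, 11, 3, 6, 5] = (3 13 6 10 7 14 5 12)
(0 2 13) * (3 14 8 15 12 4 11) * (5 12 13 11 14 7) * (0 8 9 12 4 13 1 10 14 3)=(0 2 11)(1 10 14 9 12 13 8 15)(3 7 5 4)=[2, 10, 11, 7, 3, 4, 6, 5, 15, 12, 14, 0, 13, 8, 9, 1]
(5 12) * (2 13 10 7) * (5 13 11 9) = [0, 1, 11, 3, 4, 12, 6, 2, 8, 5, 7, 9, 13, 10] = (2 11 9 5 12 13 10 7)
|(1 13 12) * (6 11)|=6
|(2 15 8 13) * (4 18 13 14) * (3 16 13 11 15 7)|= |(2 7 3 16 13)(4 18 11 15 8 14)|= 30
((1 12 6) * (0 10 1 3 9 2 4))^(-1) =((0 10 1 12 6 3 9 2 4))^(-1) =(0 4 2 9 3 6 12 1 10)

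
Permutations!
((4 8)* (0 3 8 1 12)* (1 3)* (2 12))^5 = ((0 1 2 12)(3 8 4))^5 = (0 1 2 12)(3 4 8)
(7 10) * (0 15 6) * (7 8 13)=(0 15 6)(7 10 8 13)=[15, 1, 2, 3, 4, 5, 0, 10, 13, 9, 8, 11, 12, 7, 14, 6]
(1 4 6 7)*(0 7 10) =(0 7 1 4 6 10) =[7, 4, 2, 3, 6, 5, 10, 1, 8, 9, 0]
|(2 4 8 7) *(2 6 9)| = 6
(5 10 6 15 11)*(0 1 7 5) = (0 1 7 5 10 6 15 11) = [1, 7, 2, 3, 4, 10, 15, 5, 8, 9, 6, 0, 12, 13, 14, 11]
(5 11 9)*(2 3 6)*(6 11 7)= [0, 1, 3, 11, 4, 7, 2, 6, 8, 5, 10, 9]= (2 3 11 9 5 7 6)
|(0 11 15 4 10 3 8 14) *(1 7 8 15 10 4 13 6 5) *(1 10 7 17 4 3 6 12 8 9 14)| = 120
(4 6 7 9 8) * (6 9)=(4 9 8)(6 7)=[0, 1, 2, 3, 9, 5, 7, 6, 4, 8]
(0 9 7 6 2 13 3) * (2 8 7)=(0 9 2 13 3)(6 8 7)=[9, 1, 13, 0, 4, 5, 8, 6, 7, 2, 10, 11, 12, 3]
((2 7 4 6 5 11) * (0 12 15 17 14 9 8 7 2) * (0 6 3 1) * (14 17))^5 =(17)(0 8)(1 9)(3 14)(4 15)(5 6 11)(7 12)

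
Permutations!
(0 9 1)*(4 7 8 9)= (0 4 7 8 9 1)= [4, 0, 2, 3, 7, 5, 6, 8, 9, 1]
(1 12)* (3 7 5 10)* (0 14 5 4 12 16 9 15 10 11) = (0 14 5 11)(1 16 9 15 10 3 7 4 12) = [14, 16, 2, 7, 12, 11, 6, 4, 8, 15, 3, 0, 1, 13, 5, 10, 9]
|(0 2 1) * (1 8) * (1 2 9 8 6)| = |(0 9 8 2 6 1)| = 6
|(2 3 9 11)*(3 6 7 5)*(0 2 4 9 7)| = 3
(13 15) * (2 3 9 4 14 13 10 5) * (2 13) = (2 3 9 4 14)(5 13 15 10) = [0, 1, 3, 9, 14, 13, 6, 7, 8, 4, 5, 11, 12, 15, 2, 10]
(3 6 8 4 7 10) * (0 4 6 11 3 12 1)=[4, 0, 2, 11, 7, 5, 8, 10, 6, 9, 12, 3, 1]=(0 4 7 10 12 1)(3 11)(6 8)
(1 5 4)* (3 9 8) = [0, 5, 2, 9, 1, 4, 6, 7, 3, 8] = (1 5 4)(3 9 8)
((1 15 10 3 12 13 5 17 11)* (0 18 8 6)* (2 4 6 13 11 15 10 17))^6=((0 18 8 13 5 2 4 6)(1 10 3 12 11)(15 17))^6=(0 4 5 8)(1 10 3 12 11)(2 13 18 6)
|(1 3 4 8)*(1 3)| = 3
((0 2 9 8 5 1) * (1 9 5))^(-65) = (0 2 5 9 8 1)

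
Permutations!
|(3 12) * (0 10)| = 2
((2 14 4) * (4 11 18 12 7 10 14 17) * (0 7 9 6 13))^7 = (0 9 11 7 6 18 10 13 12 14)(2 17 4)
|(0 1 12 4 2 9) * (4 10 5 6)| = |(0 1 12 10 5 6 4 2 9)| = 9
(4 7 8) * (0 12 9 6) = (0 12 9 6)(4 7 8) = [12, 1, 2, 3, 7, 5, 0, 8, 4, 6, 10, 11, 9]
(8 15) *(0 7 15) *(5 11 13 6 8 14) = (0 7 15 14 5 11 13 6 8) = [7, 1, 2, 3, 4, 11, 8, 15, 0, 9, 10, 13, 12, 6, 5, 14]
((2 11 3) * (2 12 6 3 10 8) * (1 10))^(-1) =(1 11 2 8 10)(3 6 12)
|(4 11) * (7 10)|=2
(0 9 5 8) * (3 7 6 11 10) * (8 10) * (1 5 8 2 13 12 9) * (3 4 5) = (0 1 3 7 6 11 2 13 12 9 8)(4 5 10) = [1, 3, 13, 7, 5, 10, 11, 6, 0, 8, 4, 2, 9, 12]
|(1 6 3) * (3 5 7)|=5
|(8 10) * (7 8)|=|(7 8 10)|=3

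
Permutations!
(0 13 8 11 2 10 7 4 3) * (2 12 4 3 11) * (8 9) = (0 13 9 8 2 10 7 3)(4 11 12) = [13, 1, 10, 0, 11, 5, 6, 3, 2, 8, 7, 12, 4, 9]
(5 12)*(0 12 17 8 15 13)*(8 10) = (0 12 5 17 10 8 15 13) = [12, 1, 2, 3, 4, 17, 6, 7, 15, 9, 8, 11, 5, 0, 14, 13, 16, 10]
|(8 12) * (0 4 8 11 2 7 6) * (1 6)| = |(0 4 8 12 11 2 7 1 6)| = 9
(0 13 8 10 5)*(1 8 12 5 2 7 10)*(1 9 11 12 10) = [13, 8, 7, 3, 4, 0, 6, 1, 9, 11, 2, 12, 5, 10] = (0 13 10 2 7 1 8 9 11 12 5)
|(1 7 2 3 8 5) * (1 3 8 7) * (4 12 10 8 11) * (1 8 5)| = |(1 8)(2 11 4 12 10 5 3 7)| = 8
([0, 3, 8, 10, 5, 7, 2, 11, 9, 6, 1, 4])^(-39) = [0, 1, 8, 3, 5, 7, 2, 11, 9, 6, 10, 4]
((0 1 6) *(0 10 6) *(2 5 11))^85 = ((0 1)(2 5 11)(6 10))^85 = (0 1)(2 5 11)(6 10)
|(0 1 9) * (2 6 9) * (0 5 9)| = 4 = |(0 1 2 6)(5 9)|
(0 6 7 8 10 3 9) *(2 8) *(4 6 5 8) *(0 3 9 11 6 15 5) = (2 4 15 5 8 10 9 3 11 6 7) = [0, 1, 4, 11, 15, 8, 7, 2, 10, 3, 9, 6, 12, 13, 14, 5]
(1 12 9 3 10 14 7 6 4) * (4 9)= [0, 12, 2, 10, 1, 5, 9, 6, 8, 3, 14, 11, 4, 13, 7]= (1 12 4)(3 10 14 7 6 9)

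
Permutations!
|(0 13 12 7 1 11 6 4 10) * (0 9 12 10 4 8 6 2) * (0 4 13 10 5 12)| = 24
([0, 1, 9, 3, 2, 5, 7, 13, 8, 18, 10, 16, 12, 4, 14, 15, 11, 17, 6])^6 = (2 4 13 7 6 18 9)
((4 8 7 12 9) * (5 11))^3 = (4 12 8 9 7)(5 11)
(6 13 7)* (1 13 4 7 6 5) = (1 13 6 4 7 5) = [0, 13, 2, 3, 7, 1, 4, 5, 8, 9, 10, 11, 12, 6]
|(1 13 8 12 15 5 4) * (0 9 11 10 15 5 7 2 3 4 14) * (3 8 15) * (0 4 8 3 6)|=55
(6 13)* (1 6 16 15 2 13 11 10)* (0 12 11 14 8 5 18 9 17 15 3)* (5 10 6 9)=[12, 9, 13, 0, 4, 18, 14, 7, 10, 17, 1, 6, 11, 16, 8, 2, 3, 15, 5]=(0 12 11 6 14 8 10 1 9 17 15 2 13 16 3)(5 18)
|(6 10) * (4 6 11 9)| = |(4 6 10 11 9)| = 5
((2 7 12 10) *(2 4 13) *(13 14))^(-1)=(2 13 14 4 10 12 7)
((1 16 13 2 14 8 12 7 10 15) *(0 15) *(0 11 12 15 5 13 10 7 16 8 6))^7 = (0 5 13 2 14 6)(1 8 15)(10 16 12 11)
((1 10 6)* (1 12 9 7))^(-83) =(1 10 6 12 9 7)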